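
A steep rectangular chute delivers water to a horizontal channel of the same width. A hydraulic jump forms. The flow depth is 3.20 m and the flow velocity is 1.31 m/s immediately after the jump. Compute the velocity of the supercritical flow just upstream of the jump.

Fr₂ = V₂/√(g·y₂) = 1.31/√(9.81×3.20) = 0.234.
Since the conjugate-depth ratio holds either way, y₁/y₂ = ½[√(1 + 8Fr₂²) − 1] = ½[√1.437 − 1] = 0.0994.
y₁ = 0.0994 × 3.20 = 0.318 m.
V₁ = q/y₁ = 4.19/0.318 = 13.2 m/s.

V₁ = 13.2 m/s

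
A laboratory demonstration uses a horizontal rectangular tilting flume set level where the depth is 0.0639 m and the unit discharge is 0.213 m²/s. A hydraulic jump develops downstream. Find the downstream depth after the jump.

y₂ = 0.350 m

V₁ = q/y₁ = 0.213/0.0639 = 3.33 m/s. Fr₁ = V₁/√(g·y₁) = 3.33/√(9.81×0.0639) = 4.21.
From the momentum equation for a rectangular channel, y₂/y₁ = ½[√(1 + 8Fr₁²) − 1] = ½[√142.8 − 1] = 5.47.
y₂ = 5.47 × 0.0639 = 0.350 m.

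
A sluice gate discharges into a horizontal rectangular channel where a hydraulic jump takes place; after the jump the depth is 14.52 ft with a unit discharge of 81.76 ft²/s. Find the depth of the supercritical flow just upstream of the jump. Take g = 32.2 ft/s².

y₁ = 1.757 ft

V₂ = q/y₂ = 81.76/14.52 = 5.631 ft/s; Fr₂ = V₂/√(g·y₂) = 0.2604.
Since the conjugate-depth ratio holds either way, y₁/y₂ = ½[√(1 + 8Fr₂²) − 1] = ½[√1.5425 − 1] = 0.1210.
y₁ = 0.1210 × 14.52 = 1.757 ft.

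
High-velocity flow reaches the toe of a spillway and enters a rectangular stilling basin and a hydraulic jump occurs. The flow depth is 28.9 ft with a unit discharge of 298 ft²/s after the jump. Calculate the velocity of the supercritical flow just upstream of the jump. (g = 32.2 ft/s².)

V₂ = q/y₂ = 298/28.9 = 10.3 ft/s; Fr₂ = V₂/√(g·y₂) = 0.338.
Applying the sequent-depth relation in reverse, y₁/y₂ = ½[√(1 + 8Fr₂²) − 1] = ½[√1.914 − 1] = 0.192.
y₁ = 0.192 × 28.9 = 5.54 ft.
V₁ = q/y₁ = 298/5.54 = 53.8 ft/s.

V₁ = 53.8 ft/s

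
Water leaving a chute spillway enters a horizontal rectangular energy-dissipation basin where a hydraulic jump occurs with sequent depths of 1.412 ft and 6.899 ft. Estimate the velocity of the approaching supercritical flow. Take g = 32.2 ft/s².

For a rectangular channel the momentum equation gives q² = ½·g·y₁·y₂·(y₁ + y₂) = ½×32.2×1.412×6.899×8.311 = 1303.
q = √1303 = 36.10 ft²/s.
V₁ = q/y₁ = 36.10/1.412 = 25.57 ft/s.

V₁ = 25.57 ft/s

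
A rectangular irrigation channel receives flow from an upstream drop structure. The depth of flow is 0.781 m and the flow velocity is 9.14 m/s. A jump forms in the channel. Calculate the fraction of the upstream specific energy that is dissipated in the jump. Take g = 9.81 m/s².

ΔE/E₁ = 0.302 (30.2%)

Fr₁ = V₁/√(g·y₁) = 9.14/√(9.81×0.781) = 3.30.
By Bélanger, y₂/y₁ = ½[√(1 + 8Fr₁²) − 1] = ½[√88.23 − 1] = 4.20.
y₂ = 4.20 × 0.781 = 3.28 m.
E₁ = y₁ + V₁²/2g = 5.04 m. ΔE = (y₂ − y₁)³/(4y₁y₂) = 1.52 m. ΔE/E₁ = 1.52/5.04 = 0.302.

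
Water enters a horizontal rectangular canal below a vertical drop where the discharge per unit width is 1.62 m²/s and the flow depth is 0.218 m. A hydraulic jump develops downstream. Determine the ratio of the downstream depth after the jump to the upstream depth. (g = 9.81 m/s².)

V₁ = q/y₁ = 1.62/0.218 = 7.43 m/s. Fr₁ = V₁/√(g·y₁) = 7.43/√(9.81×0.218) = 5.08.
From the momentum equation for a rectangular channel, y₂/y₁ = ½[√(1 + 8Fr₁²) − 1] = ½[√207.6 − 1] = 6.70.

y₂/y₁ = 6.70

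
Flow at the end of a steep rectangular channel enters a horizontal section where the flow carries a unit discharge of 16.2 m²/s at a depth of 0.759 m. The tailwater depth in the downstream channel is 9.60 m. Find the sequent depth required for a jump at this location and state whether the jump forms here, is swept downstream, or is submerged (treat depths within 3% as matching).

V₁ = q/y₁ = 16.2/0.759 = 21.3 m/s. Fr₁ = V₁/√(g·y₁) = 21.3/√(9.81×0.759) = 7.82.
Sequent-depth ratio: y₂/y₁ = ½[√(1 + 8Fr₁²) − 1] = ½[√490.5 − 1] = 10.6.
y₂ = 10.6 × 0.759 = 8.03 m.
Tailwater y_tw = 9.60 m: y_tw > y₂, so the jump is submerged.

y₂ = 8.03 m; the jump is submerged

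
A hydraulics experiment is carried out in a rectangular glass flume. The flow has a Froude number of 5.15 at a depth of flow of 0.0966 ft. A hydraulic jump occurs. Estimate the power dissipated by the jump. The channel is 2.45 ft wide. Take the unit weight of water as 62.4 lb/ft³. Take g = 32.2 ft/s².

P = 0.169 hp

Fr₁ = 5.15 (given).
Sequent-depth ratio: y₂/y₁ = ½[√(1 + 8Fr₁²) − 1] = ½[√213.2 − 1] = 6.80.
y₂ = 6.80 × 0.0966 = 0.657 ft.
V₁ = Fr₁·√(g·y₁) = 5.15×√(32.2×0.0966) = 9.08 ft/s; q = V₁·y₁ = 0.877 ft²/s. V₂ = q/y₂ = 0.877/0.657 = 1.34 ft/s. E₁ = y₁ + V₁²/2g = 1.38 ft; E₂ = y₂ + V₂²/2g = 0.685 ft. ΔE = E₁ − E₂ = 0.693 ft.
Q = q·b = 0.877 × 2.45 = 2.15 cfs. P = γ·Q·ΔE/550 = 62.4 × 2.15 × 0.693 / 550 = 0.169 hp.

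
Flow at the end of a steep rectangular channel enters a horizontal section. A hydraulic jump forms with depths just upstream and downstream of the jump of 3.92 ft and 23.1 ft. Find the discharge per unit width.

q = 198 ft²/s

For a rectangular channel the momentum equation gives q² = ½·g·y₁·y₂·(y₁ + y₂) = ½×32.2×3.92×23.1×27.0 = 39392.
q = √39392 = 198 ft²/s.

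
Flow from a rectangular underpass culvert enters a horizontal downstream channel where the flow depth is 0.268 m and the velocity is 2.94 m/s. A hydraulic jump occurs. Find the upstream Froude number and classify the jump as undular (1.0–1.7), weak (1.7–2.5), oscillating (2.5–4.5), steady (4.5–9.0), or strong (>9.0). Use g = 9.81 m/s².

Fr₁ = V₁/√(g·y₁) = 2.94/√(9.81×0.268) = 1.81.
Fr₁ = 1.81 lies in the weak range.

Fr₁ = 1.81; weak jump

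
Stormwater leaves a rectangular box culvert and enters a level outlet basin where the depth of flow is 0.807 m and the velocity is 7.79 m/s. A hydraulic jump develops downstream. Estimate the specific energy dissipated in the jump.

ΔE = 0.858 m

Fr₁ = V₁/√(g·y₁) = 7.79/√(9.81×0.807) = 2.77.
Bélanger equation: y₂/y₁ = ½[√(1 + 8Fr₁²) − 1] = ½[√62.32 − 1] = 3.45.
y₂ = 3.45 × 0.807 = 2.78 m.
Head loss: ΔE = (y₂ − y₁)³/(4y₁y₂) = (2.78 − 0.807)³/(4×0.807×2.78) = 7.70/8.98 = 0.858 m.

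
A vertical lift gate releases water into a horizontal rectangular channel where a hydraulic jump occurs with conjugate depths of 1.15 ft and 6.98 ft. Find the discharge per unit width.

q = 32.4 ft²/s

For a rectangular channel the momentum equation gives q² = ½·g·y₁·y₂·(y₁ + y₂) = ½×32.2×1.15×6.98×8.13 = 1051.
q = √1051 = 32.4 ft²/s.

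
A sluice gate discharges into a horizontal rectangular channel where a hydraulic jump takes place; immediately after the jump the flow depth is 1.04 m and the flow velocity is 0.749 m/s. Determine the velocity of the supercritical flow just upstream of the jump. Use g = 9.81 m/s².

V₁ = 7.49 m/s

Fr₂ = V₂/√(g·y₂) = 0.749/√(9.81×1.04) = 0.234.
Applying the sequent-depth relation in reverse, y₁/y₂ = ½[√(1 + 8Fr₂²) − 1] = ½[√1.440 − 1] = 0.1000.
y₁ = 0.1000 × 1.04 = 0.104 m.
V₁ = q/y₁ = 0.779/0.104 = 7.49 m/s.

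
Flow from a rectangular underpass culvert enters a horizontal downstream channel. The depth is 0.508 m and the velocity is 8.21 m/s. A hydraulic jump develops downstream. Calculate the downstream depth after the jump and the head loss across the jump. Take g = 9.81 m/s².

y₂ = 2.40 m; ΔE = 1.39 m

Fr₁ = V₁/√(g·y₁) = 8.21/√(9.81×0.508) = 3.68.
Conjugate-depth relation: y₂/y₁ = ½[√(1 + 8Fr₁²) − 1] = ½[√109.2 − 1] = 4.73.
y₂ = 4.73 × 0.508 = 2.40 m.
Head loss: ΔE = (y₂ − y₁)³/(4y₁y₂) = (2.40 − 0.508)³/(4×0.508×2.40) = 6.78/4.88 = 1.39 m.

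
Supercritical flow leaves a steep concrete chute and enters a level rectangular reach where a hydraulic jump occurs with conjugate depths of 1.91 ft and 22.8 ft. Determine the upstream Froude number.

Fr₁ = 8.79

For a rectangular channel the momentum equation gives q² = ½·g·y₁·y₂·(y₁ + y₂) = ½×32.2×1.91×22.8×24.7 = 17325.
q = √17325 = 132 ft²/s.
V₁ = q/y₁ = 68.9 ft/s; Fr₁ = V₁/√(g·y₁) = 8.79.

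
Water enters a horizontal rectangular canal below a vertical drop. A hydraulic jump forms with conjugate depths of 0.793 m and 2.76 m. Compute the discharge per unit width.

q = 6.18 m²/s

For a rectangular channel the momentum equation gives q² = ½·g·y₁·y₂·(y₁ + y₂) = ½×9.81×0.793×2.76×3.55 = 38.1.
q = √38.1 = 6.18 m²/s.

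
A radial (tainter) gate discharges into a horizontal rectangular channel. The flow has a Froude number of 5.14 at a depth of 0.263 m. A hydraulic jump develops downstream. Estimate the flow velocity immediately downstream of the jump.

V₂ = 1.22 m/s

Fr₁ = 5.14 (given).
By Bélanger, y₂/y₁ = ½[√(1 + 8Fr₁²) − 1] = ½[√212.4 − 1] = 6.79.
y₂ = 6.79 × 0.263 = 1.78 m.
V₁ = Fr₁·√(g·y₁) = 5.14×√(9.81×0.263) = 8.26 m/s; q = V₁·y₁ = 2.17 m²/s.
V₂ = q/y₂ = 2.17/1.78 = 1.22 m/s.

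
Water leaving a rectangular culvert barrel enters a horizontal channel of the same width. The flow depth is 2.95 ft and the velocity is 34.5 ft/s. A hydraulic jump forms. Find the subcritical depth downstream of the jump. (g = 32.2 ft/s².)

Fr₁ = V₁/√(g·y₁) = 34.5/√(32.2×2.95) = 3.54.
Conjugate-depth relation: y₂/y₁ = ½[√(1 + 8Fr₁²) − 1] = ½[√101.2 − 1] = 4.53.
y₂ = 4.53 × 2.95 = 13.4 ft.

y₂ = 13.4 ft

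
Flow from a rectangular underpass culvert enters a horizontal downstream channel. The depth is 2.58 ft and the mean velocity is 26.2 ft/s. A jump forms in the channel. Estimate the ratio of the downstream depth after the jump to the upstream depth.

Fr₁ = V₁/√(g·y₁) = 26.2/√(32.2×2.58) = 2.87.
By Bélanger, y₂/y₁ = ½[√(1 + 8Fr₁²) − 1] = ½[√67.10 − 1] = 3.60.

y₂/y₁ = 3.60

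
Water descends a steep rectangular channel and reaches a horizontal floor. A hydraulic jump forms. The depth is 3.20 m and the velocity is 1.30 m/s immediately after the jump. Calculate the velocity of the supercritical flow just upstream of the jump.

Fr₂ = V₂/√(g·y₂) = 1.30/√(9.81×3.20) = 0.232.
The Bélanger relation is symmetric: y₁/y₂ = ½[√(1 + 8Fr₂²) − 1] = ½[√1.431 − 1] = 0.0981.
y₁ = 0.0981 × 3.20 = 0.314 m.
V₁ = q/y₁ = 4.16/0.314 = 13.3 m/s.

V₁ = 13.3 m/s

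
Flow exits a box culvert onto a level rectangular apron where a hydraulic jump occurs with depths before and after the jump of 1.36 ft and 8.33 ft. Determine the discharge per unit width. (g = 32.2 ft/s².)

q = 42.0 ft²/s

For a rectangular channel the momentum equation gives q² = ½·g·y₁·y₂·(y₁ + y₂) = ½×32.2×1.36×8.33×9.69 = 1767.
q = √1767 = 42.0 ft²/s.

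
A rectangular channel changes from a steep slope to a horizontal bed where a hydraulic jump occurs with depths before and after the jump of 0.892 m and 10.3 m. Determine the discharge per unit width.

q = 22.5 m²/s

For a rectangular channel the momentum equation gives q² = ½·g·y₁·y₂·(y₁ + y₂) = ½×9.81×0.892×10.3×11.2 = 504.
q = √504 = 22.5 m²/s.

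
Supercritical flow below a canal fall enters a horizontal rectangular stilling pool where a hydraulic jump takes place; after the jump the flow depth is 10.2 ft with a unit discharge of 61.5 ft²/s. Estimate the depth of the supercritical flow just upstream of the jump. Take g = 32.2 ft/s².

V₂ = q/y₂ = 61.5/10.2 = 6.03 ft/s; Fr₂ = V₂/√(g·y₂) = 0.333.
From the momentum equation (using Fr₂), y₁/y₂ = ½[√(1 + 8Fr₂²) − 1] = ½[√1.885 − 1] = 0.187.
y₁ = 0.187 × 10.2 = 1.90 ft.

y₁ = 1.90 ft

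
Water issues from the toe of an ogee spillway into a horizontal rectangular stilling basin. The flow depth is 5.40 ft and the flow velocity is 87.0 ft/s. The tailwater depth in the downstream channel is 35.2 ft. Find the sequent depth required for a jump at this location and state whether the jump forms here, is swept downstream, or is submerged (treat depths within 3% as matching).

y₂ = 47.8 ft; the jump is swept downstream

Fr₁ = V₁/√(g·y₁) = 87.0/√(32.2×5.40) = 6.60.
By Bélanger, y₂/y₁ = ½[√(1 + 8Fr₁²) − 1] = ½[√349.2 − 1] = 8.84.
y₂ = 8.84 × 5.40 = 47.8 ft.
Tailwater y_tw = 35.2 ft: y_tw < y₂, so the jump is swept downstream.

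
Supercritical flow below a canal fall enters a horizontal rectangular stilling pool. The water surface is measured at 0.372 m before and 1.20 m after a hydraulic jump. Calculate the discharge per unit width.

q = 1.86 m²/s

For a rectangular channel the momentum equation gives q² = ½·g·y₁·y₂·(y₁ + y₂) = ½×9.81×0.372×1.20×1.57 = 3.44.
q = √3.44 = 1.86 m²/s.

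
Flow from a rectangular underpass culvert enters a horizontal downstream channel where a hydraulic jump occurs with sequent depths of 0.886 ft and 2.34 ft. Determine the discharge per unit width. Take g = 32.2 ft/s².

For a rectangular channel the momentum equation gives q² = ½·g·y₁·y₂·(y₁ + y₂) = ½×32.2×0.886×2.34×3.23 = 108.
q = √108 = 10.4 ft²/s.

q = 10.4 ft²/s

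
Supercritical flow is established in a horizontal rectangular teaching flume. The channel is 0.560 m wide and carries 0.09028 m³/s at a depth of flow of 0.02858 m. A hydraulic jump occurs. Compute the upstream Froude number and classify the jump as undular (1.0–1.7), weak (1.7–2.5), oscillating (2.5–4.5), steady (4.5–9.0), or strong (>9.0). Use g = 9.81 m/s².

q = Q/b = 0.09028/0.560 = 0.1612 m²/s; V₁ = q/y₁ = 5.641 m/s. Fr₁ = V₁/√(g·y₁) = 10.65.
Fr₁ = 10.65 lies in the strong range.

Fr₁ = 10.65; strong jump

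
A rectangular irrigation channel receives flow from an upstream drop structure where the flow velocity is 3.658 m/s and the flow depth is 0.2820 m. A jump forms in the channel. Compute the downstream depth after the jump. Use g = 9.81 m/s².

Fr₁ = V₁/√(g·y₁) = 3.658/√(9.81×0.2820) = 2.199.
Bélanger equation: y₂/y₁ = ½[√(1 + 8Fr₁²) − 1] = ½[√39.695 − 1] = 2.650.
y₂ = 2.650 × 0.2820 = 0.7474 m.

y₂ = 0.7474 m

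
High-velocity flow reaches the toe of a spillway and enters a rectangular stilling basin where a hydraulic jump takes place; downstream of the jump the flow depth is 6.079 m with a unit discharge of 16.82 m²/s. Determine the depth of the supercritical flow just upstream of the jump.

V₂ = q/y₂ = 16.82/6.079 = 2.767 m/s; Fr₂ = V₂/√(g·y₂) = 0.3583.
Since the conjugate-depth ratio holds either way, y₁/y₂ = ½[√(1 + 8Fr₂²) − 1] = ½[√2.0270 − 1] = 0.2119.
y₁ = 0.2119 × 6.079 = 1.288 m.

y₁ = 1.288 m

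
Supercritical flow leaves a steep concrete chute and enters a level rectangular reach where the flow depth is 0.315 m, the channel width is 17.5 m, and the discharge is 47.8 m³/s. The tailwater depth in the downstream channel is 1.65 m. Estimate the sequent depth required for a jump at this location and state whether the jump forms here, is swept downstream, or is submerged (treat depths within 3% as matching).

y₂ = 2.05 m; the jump is swept downstream

q = Q/b = 47.8/17.5 = 2.73 m²/s; V₁ = q/y₁ = 8.67 m/s. Fr₁ = V₁/√(g·y₁) = 4.93.
Sequent-depth ratio: y₂/y₁ = ½[√(1 + 8Fr₁²) − 1] = ½[√195.7 − 1] = 6.49.
y₂ = 6.49 × 0.315 = 2.05 m.
Tailwater y_tw = 1.65 m: y_tw < y₂, so the jump is swept downstream.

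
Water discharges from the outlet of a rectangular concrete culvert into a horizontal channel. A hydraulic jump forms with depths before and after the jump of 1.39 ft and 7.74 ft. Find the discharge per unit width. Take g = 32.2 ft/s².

q = 39.8 ft²/s

For a rectangular channel the momentum equation gives q² = ½·g·y₁·y₂·(y₁ + y₂) = ½×32.2×1.39×7.74×9.13 = 1581.
q = √1581 = 39.8 ft²/s.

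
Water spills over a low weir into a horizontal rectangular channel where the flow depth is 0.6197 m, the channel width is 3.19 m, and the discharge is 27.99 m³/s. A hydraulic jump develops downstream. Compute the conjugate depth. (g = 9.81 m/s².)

q = Q/b = 27.99/3.19 = 8.774 m²/s; V₁ = q/y₁ = 14.16 m/s. Fr₁ = V₁/√(g·y₁) = 5.743.
Conjugate-depth relation: y₂/y₁ = ½[√(1 + 8Fr₁²) − 1] = ½[√264.82 − 1] = 7.637.
y₂ = 7.637 × 0.6197 = 4.732 m.

y₂ = 4.732 m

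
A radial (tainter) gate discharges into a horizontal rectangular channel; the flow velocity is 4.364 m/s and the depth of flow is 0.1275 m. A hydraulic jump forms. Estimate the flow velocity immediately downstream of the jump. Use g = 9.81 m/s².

V₂ = 0.8657 m/s

Fr₁ = V₁/√(g·y₁) = 4.364/√(9.81×0.1275) = 3.902.
From the momentum equation for a rectangular channel, y₂/y₁ = ½[√(1 + 8Fr₁²) − 1] = ½[√122.81 − 1] = 5.041.
y₂ = 5.041 × 0.1275 = 0.6427 m.
q = V₁·y₁ = 4.364 × 0.1275 = 0.5564 m²/s.
V₂ = q/y₂ = 0.5564/0.6427 = 0.8657 m/s.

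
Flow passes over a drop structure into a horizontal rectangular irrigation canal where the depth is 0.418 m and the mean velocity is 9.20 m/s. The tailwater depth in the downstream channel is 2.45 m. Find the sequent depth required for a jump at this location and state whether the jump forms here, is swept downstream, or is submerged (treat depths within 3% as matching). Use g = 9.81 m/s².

y₂ = 2.48 m; the jump forms here

Fr₁ = V₁/√(g·y₁) = 9.20/√(9.81×0.418) = 4.54.
Conjugate-depth relation: y₂/y₁ = ½[√(1 + 8Fr₁²) − 1] = ½[√166.1 − 1] = 5.94.
y₂ = 5.94 × 0.418 = 2.48 m.
Tailwater y_tw = 2.45 m: y_tw ≈ y₂, so the jump forms here.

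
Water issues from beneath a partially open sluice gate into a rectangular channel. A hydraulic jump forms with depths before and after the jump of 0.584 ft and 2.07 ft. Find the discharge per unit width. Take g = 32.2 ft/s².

For a rectangular channel the momentum equation gives q² = ½·g·y₁·y₂·(y₁ + y₂) = ½×32.2×0.584×2.07×2.65 = 51.7.
q = √51.7 = 7.19 ft²/s.

q = 7.19 ft²/s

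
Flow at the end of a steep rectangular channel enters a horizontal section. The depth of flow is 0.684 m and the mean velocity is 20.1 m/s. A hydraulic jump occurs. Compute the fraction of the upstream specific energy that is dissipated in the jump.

ΔE/E₁ = 0.654 (65.4%)

Fr₁ = V₁/√(g·y₁) = 20.1/√(9.81×0.684) = 7.76.
By Bélanger, y₂/y₁ = ½[√(1 + 8Fr₁²) − 1] = ½[√482.7 − 1] = 10.5.
y₂ = 10.5 × 0.684 = 7.17 m.
E₁ = y₁ + V₁²/2g = 21.3 m. ΔE = (y₂ − y₁)³/(4y₁y₂) = 13.9 m. ΔE/E₁ = 13.9/21.3 = 0.654.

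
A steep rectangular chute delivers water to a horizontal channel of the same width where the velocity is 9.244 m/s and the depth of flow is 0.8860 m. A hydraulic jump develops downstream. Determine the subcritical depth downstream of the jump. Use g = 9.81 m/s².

y₂ = 3.511 m

Fr₁ = V₁/√(g·y₁) = 9.244/√(9.81×0.8860) = 3.136.
By Bélanger, y₂/y₁ = ½[√(1 + 8Fr₁²) − 1] = ½[√79.652 − 1] = 3.962.
y₂ = 3.962 × 0.8860 = 3.511 m.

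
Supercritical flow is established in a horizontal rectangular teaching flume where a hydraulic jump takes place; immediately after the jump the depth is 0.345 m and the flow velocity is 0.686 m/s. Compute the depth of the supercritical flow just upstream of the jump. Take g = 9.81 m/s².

Fr₂ = V₂/√(g·y₂) = 0.686/√(9.81×0.345) = 0.373.
Since the conjugate-depth ratio holds either way, y₁/y₂ = ½[√(1 + 8Fr₂²) − 1] = ½[√2.112 − 1] = 0.227.
y₁ = 0.227 × 0.345 = 0.0782 m.

y₁ = 0.0782 m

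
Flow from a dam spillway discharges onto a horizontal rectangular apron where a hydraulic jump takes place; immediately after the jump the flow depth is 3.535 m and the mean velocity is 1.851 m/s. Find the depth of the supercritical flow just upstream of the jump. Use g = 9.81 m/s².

y₁ = 0.5975 m

Fr₂ = V₂/√(g·y₂) = 1.851/√(9.81×3.535) = 0.3143.
From the momentum equation (using Fr₂), y₁/y₂ = ½[√(1 + 8Fr₂²) − 1] = ½[√1.7904 − 1] = 0.1690.
y₁ = 0.1690 × 3.535 = 0.5975 m.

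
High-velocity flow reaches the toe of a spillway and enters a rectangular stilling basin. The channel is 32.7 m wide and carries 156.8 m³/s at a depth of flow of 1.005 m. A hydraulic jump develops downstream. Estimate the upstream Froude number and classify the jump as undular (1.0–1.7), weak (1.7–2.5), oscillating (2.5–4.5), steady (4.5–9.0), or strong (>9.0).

Fr₁ = 1.520; undular jump

q = Q/b = 156.8/32.7 = 4.795 m²/s; V₁ = q/y₁ = 4.771 m/s. Fr₁ = V₁/√(g·y₁) = 1.520.
Fr₁ = 1.520 lies in the undular range.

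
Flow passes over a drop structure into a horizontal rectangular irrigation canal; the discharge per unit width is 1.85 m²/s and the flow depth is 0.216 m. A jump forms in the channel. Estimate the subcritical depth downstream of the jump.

y₂ = 1.69 m

V₁ = q/y₁ = 1.85/0.216 = 8.56 m/s. Fr₁ = V₁/√(g·y₁) = 8.56/√(9.81×0.216) = 5.88.
From the momentum equation for a rectangular channel, y₂/y₁ = ½[√(1 + 8Fr₁²) − 1] = ½[√278.0 − 1] = 7.84.
y₂ = 7.84 × 0.216 = 1.69 m.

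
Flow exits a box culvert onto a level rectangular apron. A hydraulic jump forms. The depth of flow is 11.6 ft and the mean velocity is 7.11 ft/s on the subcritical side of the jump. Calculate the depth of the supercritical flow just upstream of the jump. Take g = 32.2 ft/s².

Fr₂ = V₂/√(g·y₂) = 7.11/√(32.2×11.6) = 0.368.
The Bélanger relation is symmetric: y₁/y₂ = ½[√(1 + 8Fr₂²) − 1] = ½[√2.083 − 1] = 0.222.
y₁ = 0.222 × 11.6 = 2.57 ft.

y₁ = 2.57 ft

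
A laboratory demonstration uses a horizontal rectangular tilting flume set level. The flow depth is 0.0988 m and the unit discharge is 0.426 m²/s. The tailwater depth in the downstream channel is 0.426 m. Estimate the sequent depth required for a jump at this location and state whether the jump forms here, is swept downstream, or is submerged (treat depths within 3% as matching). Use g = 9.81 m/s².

y₂ = 0.565 m; the jump is swept downstream

V₁ = q/y₁ = 0.426/0.0988 = 4.31 m/s. Fr₁ = V₁/√(g·y₁) = 4.31/√(9.81×0.0988) = 4.38.
By Bélanger, y₂/y₁ = ½[√(1 + 8Fr₁²) − 1] = ½[√154.5 − 1] = 5.71.
y₂ = 5.71 × 0.0988 = 0.565 m.
Tailwater y_tw = 0.426 m: y_tw < y₂, so the jump is swept downstream.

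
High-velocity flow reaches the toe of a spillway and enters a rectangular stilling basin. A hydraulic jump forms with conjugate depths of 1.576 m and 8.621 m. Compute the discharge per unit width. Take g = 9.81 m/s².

q = 26.07 m²/s

For a rectangular channel the momentum equation gives q² = ½·g·y₁·y₂·(y₁ + y₂) = ½×9.81×1.576×8.621×10.20 = 679.6.
q = √679.6 = 26.07 m²/s.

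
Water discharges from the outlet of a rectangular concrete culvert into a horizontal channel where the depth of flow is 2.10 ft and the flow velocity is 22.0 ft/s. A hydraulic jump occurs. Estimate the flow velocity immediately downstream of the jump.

Fr₁ = V₁/√(g·y₁) = 22.0/√(32.2×2.10) = 2.68.
Bélanger equation: y₂/y₁ = ½[√(1 + 8Fr₁²) − 1] = ½[√58.26 − 1] = 3.32.
y₂ = 3.32 × 2.10 = 6.96 ft.
q = V₁·y₁ = 22.0 × 2.10 = 46.2 ft²/s.
V₂ = q/y₂ = 46.2/6.96 = 6.63 ft/s.

V₂ = 6.63 ft/s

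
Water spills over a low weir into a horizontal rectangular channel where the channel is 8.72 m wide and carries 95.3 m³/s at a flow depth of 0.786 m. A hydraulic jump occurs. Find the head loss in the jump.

ΔE = 5.23 m

q = Q/b = 95.3/8.72 = 10.9 m²/s; V₁ = q/y₁ = 13.9 m/s. Fr₁ = V₁/√(g·y₁) = 5.01.
From the momentum equation for a rectangular channel, y₂/y₁ = ½[√(1 + 8Fr₁²) − 1] = ½[√201.6 − 1] = 6.60.
y₂ = 6.60 × 0.786 = 5.19 m.
Head loss: ΔE = (y₂ − y₁)³/(4y₁y₂) = (5.19 − 0.786)³/(4×0.786×5.19) = 85.2/16.3 = 5.23 m.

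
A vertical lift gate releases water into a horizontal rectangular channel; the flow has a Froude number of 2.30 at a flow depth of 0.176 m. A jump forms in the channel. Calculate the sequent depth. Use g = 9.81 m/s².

y₂ = 0.491 m

Fr₁ = 2.30 (given).
Bélanger equation: y₂/y₁ = ½[√(1 + 8Fr₁²) − 1] = ½[√43.32 − 1] = 2.79.
y₂ = 2.79 × 0.176 = 0.491 m.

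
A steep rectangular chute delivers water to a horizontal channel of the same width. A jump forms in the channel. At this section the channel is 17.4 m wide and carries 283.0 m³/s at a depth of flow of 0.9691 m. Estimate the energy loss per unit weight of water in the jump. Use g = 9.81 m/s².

ΔE = 8.058 m

q = Q/b = 283.0/17.4 = 16.26 m²/s; V₁ = q/y₁ = 16.78 m/s. Fr₁ = V₁/√(g·y₁) = 5.443.
Bélanger equation: y₂/y₁ = ½[√(1 + 8Fr₁²) − 1] = ½[√238.02 − 1] = 7.214.
y₂ = 7.214 × 0.9691 = 6.991 m.
Head loss: ΔE = (y₂ − y₁)³/(4y₁y₂) = (6.991 − 0.9691)³/(4×0.9691×6.991) = 218.4/27.10 = 8.058 m.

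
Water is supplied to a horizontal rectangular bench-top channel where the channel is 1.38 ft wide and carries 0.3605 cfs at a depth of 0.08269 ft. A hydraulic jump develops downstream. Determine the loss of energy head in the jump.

q = Q/b = 0.3605/1.38 = 0.2612 ft²/s; V₁ = q/y₁ = 3.159 ft/s. Fr₁ = V₁/√(g·y₁) = 1.936.
Conjugate-depth relation: y₂/y₁ = ½[√(1 + 8Fr₁²) − 1] = ½[√30.987 − 1] = 2.283.
y₂ = 2.283 × 0.08269 = 0.1888 ft.
V₂ = q/y₂ = 0.2612/0.1888 = 1.384 ft/s. E₁ = y₁ + V₁²/2g = 0.2377 ft; E₂ = y₂ + V₂²/2g = 0.2185 ft. ΔE = E₁ − E₂ = 0.01913 ft.

ΔE = 0.01913 ft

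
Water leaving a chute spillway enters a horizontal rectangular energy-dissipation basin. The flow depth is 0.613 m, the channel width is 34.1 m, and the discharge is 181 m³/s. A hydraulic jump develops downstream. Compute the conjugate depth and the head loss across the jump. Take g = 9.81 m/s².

y₂ = 2.77 m; ΔE = 1.48 m

q = Q/b = 181/34.1 = 5.31 m²/s; V₁ = q/y₁ = 8.66 m/s. Fr₁ = V₁/√(g·y₁) = 3.53.
Sequent-depth ratio: y₂/y₁ = ½[√(1 + 8Fr₁²) − 1] = ½[√100.7 − 1] = 4.52.
y₂ = 4.52 × 0.613 = 2.77 m.
Head loss: ΔE = (y₂ − y₁)³/(4y₁y₂) = (2.77 − 0.613)³/(4×0.613×2.77) = 10.0/6.79 = 1.48 m.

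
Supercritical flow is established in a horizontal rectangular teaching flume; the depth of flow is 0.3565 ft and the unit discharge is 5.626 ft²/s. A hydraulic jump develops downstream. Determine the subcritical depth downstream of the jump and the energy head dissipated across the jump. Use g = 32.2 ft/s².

V₁ = q/y₁ = 5.626/0.3565 = 15.78 ft/s. Fr₁ = V₁/√(g·y₁) = 15.78/√(32.2×0.3565) = 4.658.
Bélanger equation: y₂/y₁ = ½[√(1 + 8Fr₁²) − 1] = ½[√174.56 − 1] = 6.106.
y₂ = 6.106 × 0.3565 = 2.177 ft.
V₂ = q/y₂ = 5.626/2.177 = 2.584 ft/s. E₁ = y₁ + V₁²/2g = 4.224 ft; E₂ = y₂ + V₂²/2g = 2.281 ft. ΔE = E₁ − E₂ = 1.943 ft.

y₂ = 2.177 ft; ΔE = 1.943 ft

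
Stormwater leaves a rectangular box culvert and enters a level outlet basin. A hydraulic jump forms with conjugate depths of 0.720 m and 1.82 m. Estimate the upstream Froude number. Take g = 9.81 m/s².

For a rectangular channel the momentum equation gives q² = ½·g·y₁·y₂·(y₁ + y₂) = ½×9.81×0.720×1.82×2.54 = 16.3.
q = √16.3 = 4.04 m²/s.
V₁ = q/y₁ = 5.61 m/s; Fr₁ = V₁/√(g·y₁) = 2.11.

Fr₁ = 2.11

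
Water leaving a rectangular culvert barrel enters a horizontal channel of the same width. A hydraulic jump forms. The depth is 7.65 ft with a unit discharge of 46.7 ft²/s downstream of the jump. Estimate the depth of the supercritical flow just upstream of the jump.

V₂ = q/y₂ = 46.7/7.65 = 6.10 ft/s; Fr₂ = V₂/√(g·y₂) = 0.389.
Applying the sequent-depth relation in reverse, y₁/y₂ = ½[√(1 + 8Fr₂²) − 1] = ½[√2.210 − 1] = 0.243.
y₁ = 0.243 × 7.65 = 1.86 ft.

y₁ = 1.86 ft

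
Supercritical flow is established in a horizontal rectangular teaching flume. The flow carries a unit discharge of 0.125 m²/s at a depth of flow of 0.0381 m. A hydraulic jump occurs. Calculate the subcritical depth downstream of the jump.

y₂ = 0.271 m

V₁ = q/y₁ = 0.125/0.0381 = 3.28 m/s. Fr₁ = V₁/√(g·y₁) = 3.28/√(9.81×0.0381) = 5.37.
By Bélanger, y₂/y₁ = ½[√(1 + 8Fr₁²) − 1] = ½[√231.4 − 1] = 7.11.
y₂ = 7.11 × 0.0381 = 0.271 m.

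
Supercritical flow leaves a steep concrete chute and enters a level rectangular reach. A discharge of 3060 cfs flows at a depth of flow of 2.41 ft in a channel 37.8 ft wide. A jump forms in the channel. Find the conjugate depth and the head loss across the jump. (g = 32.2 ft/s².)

y₂ = 11.8 ft; ΔE = 7.36 ft

q = Q/b = 3060/37.8 = 81.0 ft²/s; V₁ = q/y₁ = 33.6 ft/s. Fr₁ = V₁/√(g·y₁) = 3.81.
Sequent-depth ratio: y₂/y₁ = ½[√(1 + 8Fr₁²) − 1] = ½[√117.3 − 1] = 4.92.
y₂ = 4.92 × 2.41 = 11.8 ft.
Head loss: ΔE = (y₂ − y₁)³/(4y₁y₂) = (11.8 − 2.41)³/(4×2.41×11.8) = 840/114 = 7.36 ft.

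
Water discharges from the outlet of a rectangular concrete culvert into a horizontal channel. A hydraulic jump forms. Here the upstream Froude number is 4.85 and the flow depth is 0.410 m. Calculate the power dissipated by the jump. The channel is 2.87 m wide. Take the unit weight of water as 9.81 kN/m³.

Fr₁ = 4.85 (given).
From the momentum equation for a rectangular channel, y₂/y₁ = ½[√(1 + 8Fr₁²) − 1] = ½[√189.2 − 1] = 6.38.
y₂ = 6.38 × 0.410 = 2.61 m.
V₁ = Fr₁·√(g·y₁) = 4.85×√(9.81×0.410) = 9.73 m/s; q = V₁·y₁ = 3.99 m²/s. V₂ = q/y₂ = 3.99/2.61 = 1.53 m/s. E₁ = y₁ + V₁²/2g = 5.23 m; E₂ = y₂ + V₂²/2g = 2.73 m. ΔE = E₁ − E₂ = 2.50 m.
Q = q·b = 3.99 × 2.87 = 11.4 m³/s. P = γ·Q·ΔE = 9.81 × 11.4 × 2.50 = 281 kW.

P = 281 kW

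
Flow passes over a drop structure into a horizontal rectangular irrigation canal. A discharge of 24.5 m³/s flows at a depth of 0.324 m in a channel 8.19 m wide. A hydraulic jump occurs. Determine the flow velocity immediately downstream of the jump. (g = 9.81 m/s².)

q = Q/b = 24.5/8.19 = 2.99 m²/s; V₁ = q/y₁ = 9.23 m/s. Fr₁ = V₁/√(g·y₁) = 5.18.
Sequent-depth ratio: y₂/y₁ = ½[√(1 + 8Fr₁²) − 1] = ½[√215.6 − 1] = 6.84.
y₂ = 6.84 × 0.324 = 2.22 m.
V₂ = q/y₂ = 2.99/2.22 = 1.35 m/s.

V₂ = 1.35 m/s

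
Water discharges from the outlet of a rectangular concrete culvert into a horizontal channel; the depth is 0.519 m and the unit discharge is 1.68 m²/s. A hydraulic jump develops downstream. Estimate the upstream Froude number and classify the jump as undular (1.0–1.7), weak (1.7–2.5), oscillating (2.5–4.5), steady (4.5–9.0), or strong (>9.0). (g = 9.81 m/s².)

Fr₁ = 1.43; undular jump

V₁ = q/y₁ = 1.68/0.519 = 3.24 m/s. Fr₁ = V₁/√(g·y₁) = 3.24/√(9.81×0.519) = 1.43.
Fr₁ = 1.43 lies in the undular range.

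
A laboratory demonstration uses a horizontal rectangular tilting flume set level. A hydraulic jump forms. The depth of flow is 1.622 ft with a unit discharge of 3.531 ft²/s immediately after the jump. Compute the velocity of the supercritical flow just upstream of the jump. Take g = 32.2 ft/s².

V₁ = 13.88 ft/s

V₂ = q/y₂ = 3.531/1.622 = 2.177 ft/s; Fr₂ = V₂/√(g·y₂) = 0.3012.
From the momentum equation (using Fr₂), y₁/y₂ = ½[√(1 + 8Fr₂²) − 1] = ½[√1.7259 − 1] = 0.1569.
y₁ = 0.1569 × 1.622 = 0.2544 ft.
V₁ = q/y₁ = 3.531/0.2544 = 13.88 ft/s.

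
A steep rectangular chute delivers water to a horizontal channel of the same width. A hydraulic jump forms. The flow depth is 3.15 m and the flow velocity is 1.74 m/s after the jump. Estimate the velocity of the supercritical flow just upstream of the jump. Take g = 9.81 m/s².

Fr₂ = V₂/√(g·y₂) = 1.74/√(9.81×3.15) = 0.313.
Since the conjugate-depth ratio holds either way, y₁/y₂ = ½[√(1 + 8Fr₂²) − 1] = ½[√1.784 − 1] = 0.168.
y₁ = 0.168 × 3.15 = 0.529 m.
V₁ = q/y₁ = 5.48/0.529 = 10.4 m/s.

V₁ = 10.4 m/s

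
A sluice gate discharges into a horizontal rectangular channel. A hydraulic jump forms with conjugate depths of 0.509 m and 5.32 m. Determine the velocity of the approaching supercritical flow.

V₁ = 17.3 m/s

For a rectangular channel the momentum equation gives q² = ½·g·y₁·y₂·(y₁ + y₂) = ½×9.81×0.509×5.32×5.83 = 77.4.
q = √77.4 = 8.80 m²/s.
V₁ = q/y₁ = 8.80/0.509 = 17.3 m/s.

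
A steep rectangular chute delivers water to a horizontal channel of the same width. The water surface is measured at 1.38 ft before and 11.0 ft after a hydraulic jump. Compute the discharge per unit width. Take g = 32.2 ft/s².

For a rectangular channel the momentum equation gives q² = ½·g·y₁·y₂·(y₁ + y₂) = ½×32.2×1.38×11.0×12.4 = 3026.
q = √3026 = 55.0 ft²/s.

q = 55.0 ft²/s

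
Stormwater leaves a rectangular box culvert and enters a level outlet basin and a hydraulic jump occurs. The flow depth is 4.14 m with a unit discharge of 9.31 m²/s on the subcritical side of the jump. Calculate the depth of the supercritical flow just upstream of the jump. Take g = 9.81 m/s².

V₂ = q/y₂ = 9.31/4.14 = 2.25 m/s; Fr₂ = V₂/√(g·y₂) = 0.353.
Applying the sequent-depth relation in reverse, y₁/y₂ = ½[√(1 + 8Fr₂²) − 1] = ½[√1.996 − 1] = 0.206.
y₁ = 0.206 × 4.14 = 0.855 m.

y₁ = 0.855 m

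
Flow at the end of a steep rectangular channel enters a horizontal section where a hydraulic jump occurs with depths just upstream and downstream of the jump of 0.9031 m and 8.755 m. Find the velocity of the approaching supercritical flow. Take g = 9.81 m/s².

For a rectangular channel the momentum equation gives q² = ½·g·y₁·y₂·(y₁ + y₂) = ½×9.81×0.9031×8.755×9.658 = 374.6.
q = √374.6 = 19.35 m²/s.
V₁ = q/y₁ = 19.35/0.9031 = 21.43 m/s.

V₁ = 21.43 m/s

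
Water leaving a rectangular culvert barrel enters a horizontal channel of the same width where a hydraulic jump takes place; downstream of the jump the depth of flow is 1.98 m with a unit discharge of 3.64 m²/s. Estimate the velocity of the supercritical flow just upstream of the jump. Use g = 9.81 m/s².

V₂ = q/y₂ = 3.64/1.98 = 1.84 m/s; Fr₂ = V₂/√(g·y₂) = 0.417.
Since the conjugate-depth ratio holds either way, y₁/y₂ = ½[√(1 + 8Fr₂²) − 1] = ½[√2.392 − 1] = 0.273.
y₁ = 0.273 × 1.98 = 0.541 m.
V₁ = q/y₁ = 3.64/0.541 = 6.73 m/s.

V₁ = 6.73 m/s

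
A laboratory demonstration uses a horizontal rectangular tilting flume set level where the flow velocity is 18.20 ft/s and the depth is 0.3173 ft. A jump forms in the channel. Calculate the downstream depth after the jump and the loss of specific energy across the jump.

y₂ = 2.401 ft; ΔE = 2.970 ft

Fr₁ = V₁/√(g·y₁) = 18.20/√(32.2×0.3173) = 5.694.
Sequent-depth ratio: y₂/y₁ = ½[√(1 + 8Fr₁²) − 1] = ½[√260.36 − 1] = 7.568.
y₂ = 7.568 × 0.3173 = 2.401 ft.
Head loss: ΔE = (y₂ − y₁)³/(4y₁y₂) = (2.401 − 0.3173)³/(4×0.3173×2.401) = 9.051/3.048 = 2.970 ft.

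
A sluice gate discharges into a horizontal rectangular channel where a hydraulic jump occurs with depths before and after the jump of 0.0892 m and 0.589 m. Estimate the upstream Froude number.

For a rectangular channel the momentum equation gives q² = ½·g·y₁·y₂·(y₁ + y₂) = ½×9.81×0.0892×0.589×0.678 = 0.175.
q = √0.175 = 0.418 m²/s.
V₁ = q/y₁ = 4.69 m/s; Fr₁ = V₁/√(g·y₁) = 5.01.

Fr₁ = 5.01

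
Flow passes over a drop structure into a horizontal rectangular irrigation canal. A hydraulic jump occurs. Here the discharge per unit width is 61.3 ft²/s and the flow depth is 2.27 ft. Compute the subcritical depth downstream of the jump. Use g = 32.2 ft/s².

y₂ = 9.07 ft

V₁ = q/y₁ = 61.3/2.27 = 27.0 ft/s. Fr₁ = V₁/√(g·y₁) = 27.0/√(32.2×2.27) = 3.16.
Bélanger equation: y₂/y₁ = ½[√(1 + 8Fr₁²) − 1] = ½[√80.81 − 1] = 3.99.
y₂ = 3.99 × 2.27 = 9.07 ft.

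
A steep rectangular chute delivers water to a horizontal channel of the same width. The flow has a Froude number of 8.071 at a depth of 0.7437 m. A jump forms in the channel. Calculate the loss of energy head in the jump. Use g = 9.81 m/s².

Fr₁ = 8.071 (given).
Conjugate-depth relation: y₂/y₁ = ½[√(1 + 8Fr₁²) − 1] = ½[√522.13 − 1] = 10.93.
y₂ = 10.93 × 0.7437 = 8.125 m.
Head loss: ΔE = (y₂ − y₁)³/(4y₁y₂) = (8.125 − 0.7437)³/(4×0.7437×8.125) = 402.2/24.17 = 16.64 m.

ΔE = 16.64 m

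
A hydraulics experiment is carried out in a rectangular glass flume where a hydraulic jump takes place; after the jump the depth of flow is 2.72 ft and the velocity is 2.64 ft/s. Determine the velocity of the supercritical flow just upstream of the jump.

V₁ = 18.9 ft/s

Fr₂ = V₂/√(g·y₂) = 2.64/√(32.2×2.72) = 0.282.
Since the conjugate-depth ratio holds either way, y₁/y₂ = ½[√(1 + 8Fr₂²) − 1] = ½[√1.637 − 1] = 0.140.
y₁ = 0.140 × 2.72 = 0.380 ft.
V₁ = q/y₁ = 7.18/0.380 = 18.9 ft/s.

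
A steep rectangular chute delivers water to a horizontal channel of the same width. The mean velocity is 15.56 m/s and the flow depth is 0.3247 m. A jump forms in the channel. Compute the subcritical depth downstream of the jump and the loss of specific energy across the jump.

y₂ = 3.844 m; ΔE = 8.732 m

Fr₁ = V₁/√(g·y₁) = 15.56/√(9.81×0.3247) = 8.718.
Bélanger equation: y₂/y₁ = ½[√(1 + 8Fr₁²) − 1] = ½[√609.08 − 1] = 11.84.
y₂ = 11.84 × 0.3247 = 3.844 m.
Head loss: ΔE = (y₂ − y₁)³/(4y₁y₂) = (3.844 − 0.3247)³/(4×0.3247×3.844) = 43.60/4.993 = 8.732 m.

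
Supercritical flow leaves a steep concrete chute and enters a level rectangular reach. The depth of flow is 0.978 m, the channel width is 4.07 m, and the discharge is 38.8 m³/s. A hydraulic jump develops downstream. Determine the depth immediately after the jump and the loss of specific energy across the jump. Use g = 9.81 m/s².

y₂ = 3.89 m; ΔE = 1.62 m

q = Q/b = 38.8/4.07 = 9.53 m²/s; V₁ = q/y₁ = 9.75 m/s. Fr₁ = V₁/√(g·y₁) = 3.15.
By Bélanger, y₂/y₁ = ½[√(1 + 8Fr₁²) − 1] = ½[√80.23 − 1] = 3.98.
y₂ = 3.98 × 0.978 = 3.89 m.
Head loss: ΔE = (y₂ − y₁)³/(4y₁y₂) = (3.89 − 0.978)³/(4×0.978×3.89) = 24.7/15.2 = 1.62 m.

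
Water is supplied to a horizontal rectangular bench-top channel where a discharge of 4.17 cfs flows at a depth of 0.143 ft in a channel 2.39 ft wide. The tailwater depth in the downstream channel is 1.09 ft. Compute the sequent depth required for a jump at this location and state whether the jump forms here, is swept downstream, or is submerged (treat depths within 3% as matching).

y₂ = 1.08 ft; the jump forms here

q = Q/b = 4.17/2.39 = 1.74 ft²/s; V₁ = q/y₁ = 12.2 ft/s. Fr₁ = V₁/√(g·y₁) = 5.69.
From the momentum equation for a rectangular channel, y₂/y₁ = ½[√(1 + 8Fr₁²) − 1] = ½[√259.6 − 1] = 7.56.
y₂ = 7.56 × 0.143 = 1.08 ft.
Tailwater y_tw = 1.09 ft: y_tw ≈ y₂, so the jump forms here.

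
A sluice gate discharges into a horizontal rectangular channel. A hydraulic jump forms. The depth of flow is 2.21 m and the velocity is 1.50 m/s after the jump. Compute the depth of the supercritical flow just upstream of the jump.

y₁ = 0.390 m

Fr₂ = V₂/√(g·y₂) = 1.50/√(9.81×2.21) = 0.322.
The Bélanger relation is symmetric: y₁/y₂ = ½[√(1 + 8Fr₂²) − 1] = ½[√1.830 − 1] = 0.176.
y₁ = 0.176 × 2.21 = 0.390 m.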